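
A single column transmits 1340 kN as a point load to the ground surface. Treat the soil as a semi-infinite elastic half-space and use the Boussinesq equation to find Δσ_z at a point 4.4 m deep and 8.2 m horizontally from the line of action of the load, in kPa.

Boussinesq vertical stress below a point load on an elastic half-space:
Δσ_z = 3P/(2πz²) · [1 + (r/z)²]^(−5/2)
r/z = 8.2/4.4 = 1.8636; [1+(r/z)²]^(−5/2) = 0.02363.
Δσ_z = 3×1340/(2π×4.4²) × 0.02363 = 33.048 × 0.02363 = 0.7809 kPa

Δσ_z ≈ 0.781 kPa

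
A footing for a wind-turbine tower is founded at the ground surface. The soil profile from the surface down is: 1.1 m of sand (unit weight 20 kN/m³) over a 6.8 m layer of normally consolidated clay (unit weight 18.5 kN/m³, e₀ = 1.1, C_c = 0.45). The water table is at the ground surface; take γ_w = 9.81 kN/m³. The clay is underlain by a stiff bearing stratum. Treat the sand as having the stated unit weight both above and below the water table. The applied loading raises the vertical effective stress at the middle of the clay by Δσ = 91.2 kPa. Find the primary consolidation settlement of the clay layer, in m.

S_c ≈ 0.743 m

Mid-depth of clay below the ground surface: z = 1.1 + 6.8/2 = 4.5 m.
Total vertical stress at mid-clay: σ_v = 20×1.1 + 18.5×3.4 = 84.9 kPa.
Pore pressure: u = 9.81×(4.5 − 0) = 44.145 kPa.
Initial effective stress: σ'_0 = σ_v − u = 84.9 − 44.145 = 40.755 kPa.
Final effective stress: σ'_f = σ'_0 + Δσ = 40.755 + 91.2 = 131.96 kPa.
Normally consolidated clay, so the full stress increment lies on the virgin compression line:
S_c = C_c·H/(1+e₀)·log₁₀(σ'_f/σ'_0) = 0.45×6.8/(1+1.1)×log₁₀(131.96/40.755)
    = 1.4571 × 0.51026 = 0.7435 m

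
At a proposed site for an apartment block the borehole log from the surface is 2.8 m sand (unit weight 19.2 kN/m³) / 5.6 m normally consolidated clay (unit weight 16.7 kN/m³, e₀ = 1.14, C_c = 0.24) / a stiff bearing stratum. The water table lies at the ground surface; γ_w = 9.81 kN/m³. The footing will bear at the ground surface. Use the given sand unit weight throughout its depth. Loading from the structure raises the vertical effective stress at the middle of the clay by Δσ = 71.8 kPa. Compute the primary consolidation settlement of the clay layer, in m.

S_c ≈ 0.258 m

Mid-depth of clay below the ground surface: z = 2.8 + 5.6/2 = 5.6 m.
Total vertical stress at mid-clay: σ_v = 19.2×2.8 + 16.7×2.8 = 100.52 kPa.
Pore pressure: u = 9.81×(5.6 − 0) = 54.936 kPa.
Initial effective stress: σ'_0 = σ_v − u = 100.52 − 54.936 = 45.584 kPa.
Final effective stress: σ'_f = σ'_0 + Δσ = 45.584 + 71.8 = 117.38 kPa.
Normally consolidated clay, so the full stress increment lies on the virgin compression line:
S_c = C_c·H/(1+e₀)·log₁₀(σ'_f/σ'_0) = 0.24×5.6/(1+1.14)×log₁₀(117.38/45.584)
    = 0.62804 × 0.41078 = 0.258 m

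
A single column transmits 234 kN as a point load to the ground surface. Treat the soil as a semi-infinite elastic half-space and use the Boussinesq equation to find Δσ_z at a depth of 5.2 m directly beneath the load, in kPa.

Δσ_z ≈ 4.13 kPa

Boussinesq vertical stress below a point load on an elastic half-space:
Δσ_z = 3P/(2πz²) · [1 + (r/z)²]^(−5/2)
r/z = 0/5.2 = 0; [1+(r/z)²]^(−5/2) = 1.
Δσ_z = 3×234/(2π×5.2²) × 1 = 4.1319 × 1 = 4.132 kPa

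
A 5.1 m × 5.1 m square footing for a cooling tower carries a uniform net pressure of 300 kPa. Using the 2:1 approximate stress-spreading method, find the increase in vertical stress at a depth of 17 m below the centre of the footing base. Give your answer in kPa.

Δσ_z ≈ 16 kPa

By the 2:1 method the load spreads at 1 horizontal : 2 vertical, so at depth z the loaded area has grown by z in each plan dimension:
Δσ = qBL/((B+z)(L+z)) = 300×5.1×5.1/((5.1+17)(5.1+17)) = 15.976 kPa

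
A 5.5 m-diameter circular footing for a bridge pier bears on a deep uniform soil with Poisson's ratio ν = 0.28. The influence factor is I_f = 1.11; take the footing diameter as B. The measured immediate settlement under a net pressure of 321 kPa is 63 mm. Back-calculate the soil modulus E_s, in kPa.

S_e = q·B·(1−ν²)/E_s · I_f  ⇒  E_s = q·B·(1−ν²)·I_f / S_e.
E_s = 321 × 5.5 × 0.9216 × 1.11 / 0.063 = 28670 kPa

E_s ≈ 28700 kPa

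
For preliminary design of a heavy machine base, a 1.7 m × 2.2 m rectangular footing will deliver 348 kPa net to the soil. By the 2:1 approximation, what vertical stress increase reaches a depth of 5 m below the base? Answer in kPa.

By the 2:1 method the load spreads at 1 horizontal : 2 vertical, so at depth z the loaded area has grown by z in each plan dimension:
Δσ = qBL/((B+z)(L+z)) = 348×1.7×2.2/((1.7+5)(2.2+5)) = 26.98 kPa

Δσ_z ≈ 27 kPa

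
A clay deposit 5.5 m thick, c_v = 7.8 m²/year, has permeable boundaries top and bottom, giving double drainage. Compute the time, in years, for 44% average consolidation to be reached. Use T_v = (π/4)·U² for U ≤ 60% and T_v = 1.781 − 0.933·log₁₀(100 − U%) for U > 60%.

t ≈ 0.147 years

Drainage path length: H_d = H/2 = 2.75 m (double drainage).
U ≤ 60%: T_v = (π/4)·U² = (π/4)×0.44² = 0.15205.
t = T_v·H_d²/c_v = 0.15205×2.75²/7.8 = 0.1474 years.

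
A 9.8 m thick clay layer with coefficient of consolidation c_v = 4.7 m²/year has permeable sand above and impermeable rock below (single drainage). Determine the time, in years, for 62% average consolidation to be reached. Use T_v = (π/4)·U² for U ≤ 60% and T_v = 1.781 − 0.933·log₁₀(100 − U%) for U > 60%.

Drainage path length: H_d = H = 9.8 m (single drainage).
U > 60%: T_v = 1.781 − 0.933·log₁₀(100 − 62) = 0.30706.
t = T_v·H_d²/c_v = 0.30706×9.8²/4.7 = 6.274 years.

t ≈ 6.27 years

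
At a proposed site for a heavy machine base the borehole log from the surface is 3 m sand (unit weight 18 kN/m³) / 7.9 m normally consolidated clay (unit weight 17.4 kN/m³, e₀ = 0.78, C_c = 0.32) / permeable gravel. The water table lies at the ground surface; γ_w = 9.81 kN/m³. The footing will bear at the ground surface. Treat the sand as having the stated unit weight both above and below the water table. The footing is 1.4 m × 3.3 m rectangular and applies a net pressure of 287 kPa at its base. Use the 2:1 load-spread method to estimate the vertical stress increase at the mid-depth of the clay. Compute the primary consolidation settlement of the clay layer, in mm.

Mid-depth of clay below the ground surface: z = 3 + 7.9/2 = 6.95 m.
Total vertical stress at mid-clay: σ_v = 18×3 + 17.4×3.95 = 122.73 kPa.
Pore pressure: u = 9.81×(6.95 − 0) = 68.18 kPa.
Initial effective stress: σ'_0 = σ_v − u = 122.73 − 68.18 = 54.55 kPa.
Stress increase at mid-clay by the 2:1 spreading method:
Δσ = qBL/((B+z)(L+z)) = 287×1.4×3.3/((1.4+6.95)(3.3+6.95)) = 15.492 kPa
Final effective stress: σ'_f = σ'_0 + Δσ = 54.55 + 15.492 = 70.042 kPa.
Normally consolidated clay, so the full stress increment lies on the virgin compression line:
S_c = C_c·H/(1+e₀)·log₁₀(σ'_f/σ'_0) = 0.32×7.9/(1+0.78)×log₁₀(70.042/54.55)
    = 1.4202 × 0.10856 = 0.1542 m

S_c ≈ 154 mm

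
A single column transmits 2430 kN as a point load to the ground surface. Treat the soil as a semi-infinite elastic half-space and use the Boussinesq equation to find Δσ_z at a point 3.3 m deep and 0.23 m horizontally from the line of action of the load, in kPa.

Boussinesq vertical stress below a point load on an elastic half-space:
Δσ_z = 3P/(2πz²) · [1 + (r/z)²]^(−5/2)
r/z = 0.23/3.3 = 0.069697; [1+(r/z)²]^(−5/2) = 0.98796.
Δσ_z = 3×2430/(2π×3.3²) × 0.98796 = 106.54 × 0.98796 = 105.3 kPa

Δσ_z ≈ 105 kPa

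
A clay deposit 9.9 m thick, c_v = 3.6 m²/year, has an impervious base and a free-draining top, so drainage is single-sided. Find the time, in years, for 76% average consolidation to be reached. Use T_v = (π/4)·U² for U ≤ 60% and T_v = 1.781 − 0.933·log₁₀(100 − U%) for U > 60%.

Drainage path length: H_d = H = 9.9 m (single drainage).
U > 60%: T_v = 1.781 − 0.933·log₁₀(100 − 76) = 0.49326.
t = T_v·H_d²/c_v = 0.49326×9.9²/3.6 = 13.43 years.

t ≈ 13.4 years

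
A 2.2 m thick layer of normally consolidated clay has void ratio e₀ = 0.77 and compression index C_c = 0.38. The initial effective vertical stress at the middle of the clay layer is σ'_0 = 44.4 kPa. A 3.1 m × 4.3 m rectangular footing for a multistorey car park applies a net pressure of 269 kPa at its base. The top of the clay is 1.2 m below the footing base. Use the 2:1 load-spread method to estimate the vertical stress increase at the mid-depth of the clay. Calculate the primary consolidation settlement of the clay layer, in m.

S_c ≈ 0.243 m

Mid-depth of clay below the footing base: z = 1.2 + 2.2/2 = 2.3 m.
Stress increase at mid-clay by the 2:1 spreading method:
Δσ = qBL/((B+z)(L+z)) = 269×3.1×4.3/((3.1+2.3)(4.3+2.3)) = 100.61 kPa
Final effective stress: σ'_f = σ'_0 + Δσ = 44.4 + 100.61 = 145.01 kPa.
Normally consolidated clay, so the full stress increment lies on the virgin compression line:
S_c = C_c·H/(1+e₀)·log₁₀(σ'_f/σ'_0) = 0.38×2.2/(1+0.77)×log₁₀(145.01/44.4)
    = 0.47232 × 0.51401 = 0.2428 m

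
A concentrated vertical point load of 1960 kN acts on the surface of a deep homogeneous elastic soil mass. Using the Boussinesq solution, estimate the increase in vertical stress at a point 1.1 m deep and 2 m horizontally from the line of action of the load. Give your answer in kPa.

Boussinesq vertical stress below a point load on an elastic half-space:
Δσ_z = 3P/(2πz²) · [1 + (r/z)²]^(−5/2)
r/z = 2/1.1 = 1.8182; [1+(r/z)²]^(−5/2) = 0.025994.
Δσ_z = 3×1960/(2π×1.1²) × 0.025994 = 773.41 × 0.025994 = 20.1 kPa

Δσ_z ≈ 20.1 kPa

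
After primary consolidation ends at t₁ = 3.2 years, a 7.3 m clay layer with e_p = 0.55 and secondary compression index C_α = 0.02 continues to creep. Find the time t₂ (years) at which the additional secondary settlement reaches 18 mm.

S_s = C_α·H/(1+e_p)·log₁₀(t₂/t₁) ⇒ log₁₀(t₂/t₁) = S_s·(1+e_p)/(C_α·H).
log₁₀(t₂/t₁) = 0.018 × (1+0.55) / (0.02×7.3) = 0.1911
t₂ = t₁ × 10^0.1911 = 3.2 × 1.553 = 4.969 years

t₂ ≈ 4.97 years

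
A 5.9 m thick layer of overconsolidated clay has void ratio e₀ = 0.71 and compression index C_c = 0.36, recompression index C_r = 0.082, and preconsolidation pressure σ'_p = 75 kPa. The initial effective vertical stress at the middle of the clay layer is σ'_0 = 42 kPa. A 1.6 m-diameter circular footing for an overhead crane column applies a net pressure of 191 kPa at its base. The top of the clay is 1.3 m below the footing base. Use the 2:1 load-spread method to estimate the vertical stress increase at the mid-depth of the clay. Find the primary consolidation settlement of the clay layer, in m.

Mid-depth of clay below the footing base: z = 1.3 + 5.9/2 = 4.25 m.
Stress increase at mid-clay by the 2:1 spreading method:
Δσ ≈ qD²/(D+z)² = 191×1.6²/(1.6+4.25)² = 14.288 kPa
Final effective stress: σ'_f = 42 + 14.288 = 56.288 kPa.
σ'_f = 56.288 ≤ σ'_p = 75 kPa, so the clay remains overconsolidated and only the recompression index applies:
S_c = C_r·H/(1+e₀)·log₁₀(σ'_f/σ'_0) = 0.082×5.9/1.71×log₁₀(56.288/42)
    = 0.28292 × 0.12717 = 0.03598 m

S_c ≈ 0.036 m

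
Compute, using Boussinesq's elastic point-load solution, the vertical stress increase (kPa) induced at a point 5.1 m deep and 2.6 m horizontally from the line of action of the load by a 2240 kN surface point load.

Δσ_z ≈ 23.1 kPa

Boussinesq vertical stress below a point load on an elastic half-space:
Δσ_z = 3P/(2πz²) · [1 + (r/z)²]^(−5/2)
r/z = 2.6/5.1 = 0.5098; [1+(r/z)²]^(−5/2) = 0.56125.
Δσ_z = 3×2240/(2π×5.1²) × 0.56125 = 41.12 × 0.56125 = 23.08 kPa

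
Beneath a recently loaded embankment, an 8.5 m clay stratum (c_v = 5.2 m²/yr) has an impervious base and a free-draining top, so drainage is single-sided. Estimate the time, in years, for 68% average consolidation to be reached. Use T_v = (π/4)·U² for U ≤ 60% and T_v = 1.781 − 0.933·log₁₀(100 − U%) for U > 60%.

t ≈ 5.23 years

Drainage path length: H_d = H = 8.5 m (single drainage).
U > 60%: T_v = 1.781 − 0.933·log₁₀(100 − 68) = 0.3767.
t = T_v·H_d²/c_v = 0.3767×8.5²/5.2 = 5.234 years.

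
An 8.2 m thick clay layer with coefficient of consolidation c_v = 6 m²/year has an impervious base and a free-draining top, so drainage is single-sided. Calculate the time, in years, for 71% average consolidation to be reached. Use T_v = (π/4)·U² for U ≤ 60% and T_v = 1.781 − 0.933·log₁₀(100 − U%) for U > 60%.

t ≈ 4.67 years

Drainage path length: H_d = H = 8.2 m (single drainage).
U > 60%: T_v = 1.781 − 0.933·log₁₀(100 − 71) = 0.41658.
t = T_v·H_d²/c_v = 0.41658×8.2²/6 = 4.668 years.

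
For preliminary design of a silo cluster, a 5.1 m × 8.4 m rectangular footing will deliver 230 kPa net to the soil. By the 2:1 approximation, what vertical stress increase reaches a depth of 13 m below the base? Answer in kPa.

Δσ_z ≈ 25.4 kPa

By the 2:1 method the load spreads at 1 horizontal : 2 vertical, so at depth z the loaded area has grown by z in each plan dimension:
Δσ = qBL/((B+z)(L+z)) = 230×5.1×8.4/((5.1+13)(8.4+13)) = 25.438 kPa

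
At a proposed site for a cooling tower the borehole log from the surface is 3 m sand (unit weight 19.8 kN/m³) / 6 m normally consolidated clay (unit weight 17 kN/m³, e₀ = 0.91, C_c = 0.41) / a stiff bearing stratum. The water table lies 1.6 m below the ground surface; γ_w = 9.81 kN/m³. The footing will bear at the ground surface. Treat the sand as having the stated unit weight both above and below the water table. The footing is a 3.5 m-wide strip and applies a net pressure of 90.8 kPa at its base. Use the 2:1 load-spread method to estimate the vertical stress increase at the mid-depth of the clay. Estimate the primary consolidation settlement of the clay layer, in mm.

Mid-depth of clay below the ground surface: z = 3 + 6/2 = 6 m.
Total vertical stress at mid-clay: σ_v = 19.8×3 + 17×3 = 110.4 kPa.
Pore pressure: u = 9.81×(6 − 1.6) = 43.164 kPa.
Initial effective stress: σ'_0 = σ_v − u = 110.4 − 43.164 = 67.236 kPa.
Stress increase at mid-clay by the 2:1 spreading method:
Δσ = qB/(B+z) = 90.8×3.5/(3.5+6) = 33.453 kPa
Final effective stress: σ'_f = σ'_0 + Δσ = 67.236 + 33.453 = 100.69 kPa.
Normally consolidated clay, so the full stress increment lies on the virgin compression line:
S_c = C_c·H/(1+e₀)·log₁₀(σ'_f/σ'_0) = 0.41×6/(1+0.91)×log₁₀(100.69/67.236)
    = 1.288 × 0.17538 = 0.2259 m

S_c ≈ 226 mm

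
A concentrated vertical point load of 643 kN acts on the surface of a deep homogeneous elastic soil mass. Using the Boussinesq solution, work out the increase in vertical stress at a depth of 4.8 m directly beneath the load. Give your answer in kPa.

Δσ_z ≈ 13.3 kPa

Boussinesq vertical stress below a point load on an elastic half-space:
Δσ_z = 3P/(2πz²) · [1 + (r/z)²]^(−5/2)
r/z = 0/4.8 = 0; [1+(r/z)²]^(−5/2) = 1.
Δσ_z = 3×643/(2π×4.8²) × 1 = 13.325 × 1 = 13.32 kPa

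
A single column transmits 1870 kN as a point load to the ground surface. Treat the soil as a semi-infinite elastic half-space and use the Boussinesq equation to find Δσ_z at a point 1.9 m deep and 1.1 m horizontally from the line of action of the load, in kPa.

Δσ_z ≈ 120 kPa

Boussinesq vertical stress below a point load on an elastic half-space:
Δσ_z = 3P/(2πz²) · [1 + (r/z)²]^(−5/2)
r/z = 1.1/1.9 = 0.57895; [1+(r/z)²]^(−5/2) = 0.48546.
Δσ_z = 3×1870/(2π×1.9²) × 0.48546 = 247.33 × 0.48546 = 120.1 kPa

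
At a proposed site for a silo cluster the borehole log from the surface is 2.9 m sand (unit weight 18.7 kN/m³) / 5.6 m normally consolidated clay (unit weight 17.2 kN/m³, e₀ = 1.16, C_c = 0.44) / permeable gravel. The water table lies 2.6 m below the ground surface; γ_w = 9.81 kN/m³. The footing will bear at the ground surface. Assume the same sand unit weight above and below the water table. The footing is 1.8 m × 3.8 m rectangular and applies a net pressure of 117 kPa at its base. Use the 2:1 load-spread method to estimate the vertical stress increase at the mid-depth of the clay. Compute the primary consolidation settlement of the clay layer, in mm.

Mid-depth of clay below the ground surface: z = 2.9 + 5.6/2 = 5.7 m.
Total vertical stress at mid-clay: σ_v = 18.7×2.9 + 17.2×2.8 = 102.39 kPa.
Pore pressure: u = 9.81×(5.7 − 2.6) = 30.411 kPa.
Initial effective stress: σ'_0 = σ_v − u = 102.39 − 30.411 = 71.979 kPa.
Stress increase at mid-clay by the 2:1 spreading method:
Δσ = qBL/((B+z)(L+z)) = 117×1.8×3.8/((1.8+5.7)(3.8+5.7)) = 11.232 kPa
Final effective stress: σ'_f = σ'_0 + Δσ = 71.979 + 11.232 = 83.211 kPa.
Normally consolidated clay, so the full stress increment lies on the virgin compression line:
S_c = C_c·H/(1+e₀)·log₁₀(σ'_f/σ'_0) = 0.44×5.6/(1+1.16)×log₁₀(83.211/71.979)
    = 1.1407 × 0.062975 = 0.07184 m

S_c ≈ 71.8 mm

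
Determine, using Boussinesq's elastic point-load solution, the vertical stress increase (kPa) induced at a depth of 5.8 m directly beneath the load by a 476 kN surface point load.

Δσ_z ≈ 6.76 kPa

Boussinesq vertical stress below a point load on an elastic half-space:
Δσ_z = 3P/(2πz²) · [1 + (r/z)²]^(−5/2)
r/z = 0/5.8 = 0; [1+(r/z)²]^(−5/2) = 1.
Δσ_z = 3×476/(2π×5.8²) × 1 = 6.756 × 1 = 6.756 kPa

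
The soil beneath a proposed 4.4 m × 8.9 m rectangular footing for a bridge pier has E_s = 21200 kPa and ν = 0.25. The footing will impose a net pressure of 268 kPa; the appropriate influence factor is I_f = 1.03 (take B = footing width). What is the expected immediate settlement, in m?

S_e ≈ 0.0537 m

Immediate (elastic) settlement: S_e = q·B·(1−ν²)/E_s · I_f.
S_e = 268 × 4.4 × (1 − 0.25²) / 21200 × 1.03
    = 268 × 4.4 × 0.9375 / 21200 × 1.03
    = 0.05371 m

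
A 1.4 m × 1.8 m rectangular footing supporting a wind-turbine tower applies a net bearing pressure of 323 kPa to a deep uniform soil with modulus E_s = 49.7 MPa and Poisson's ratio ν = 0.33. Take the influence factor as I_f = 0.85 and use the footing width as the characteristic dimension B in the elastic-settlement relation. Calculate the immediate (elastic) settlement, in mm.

S_e ≈ 6.89 mm

Immediate (elastic) settlement: S_e = q·B·(1−ν²)/E_s · I_f.
E_s = 49.7 MPa = 49700 kPa.
S_e = 323 × 1.4 × (1 − 0.33²) / 49700 × 0.85
    = 323 × 1.4 × 0.8911 / 49700 × 0.85
    = 0.006892 m = 6.892 mm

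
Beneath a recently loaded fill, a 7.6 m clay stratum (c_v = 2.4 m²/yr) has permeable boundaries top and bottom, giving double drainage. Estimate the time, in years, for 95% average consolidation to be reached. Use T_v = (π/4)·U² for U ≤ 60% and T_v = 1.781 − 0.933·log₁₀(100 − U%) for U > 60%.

Drainage path length: H_d = H/2 = 3.8 m (double drainage).
U > 60%: T_v = 1.781 − 0.933·log₁₀(100 − 95) = 1.1289.
t = T_v·H_d²/c_v = 1.1289×3.8²/2.4 = 6.792 years.

t ≈ 6.79 years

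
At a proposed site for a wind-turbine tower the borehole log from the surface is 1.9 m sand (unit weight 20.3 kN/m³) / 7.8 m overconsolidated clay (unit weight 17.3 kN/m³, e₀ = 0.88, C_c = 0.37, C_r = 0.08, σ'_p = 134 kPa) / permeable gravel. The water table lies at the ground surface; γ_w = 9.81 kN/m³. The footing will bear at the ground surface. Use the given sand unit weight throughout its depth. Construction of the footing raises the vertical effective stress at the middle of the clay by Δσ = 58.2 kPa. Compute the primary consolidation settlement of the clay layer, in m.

S_c ≈ 0.113 m

Mid-depth of clay below the ground surface: z = 1.9 + 7.8/2 = 5.8 m.
Total vertical stress at mid-clay: σ_v = 20.3×1.9 + 17.3×3.9 = 106.04 kPa.
Pore pressure: u = 9.81×(5.8 − 0) = 56.898 kPa.
Initial effective stress: σ'_0 = σ_v − u = 106.04 − 56.898 = 49.142 kPa.
Final effective stress: σ'_f = 49.142 + 58.2 = 107.34 kPa.
σ'_f = 107.34 ≤ σ'_p = 134 kPa, so the clay remains overconsolidated and only the recompression index applies:
S_c = C_r·H/(1+e₀)·log₁₀(σ'_f/σ'_0) = 0.08×7.8/1.88×log₁₀(107.34/49.142)
    = 0.33191 × 0.33931 = 0.1126 m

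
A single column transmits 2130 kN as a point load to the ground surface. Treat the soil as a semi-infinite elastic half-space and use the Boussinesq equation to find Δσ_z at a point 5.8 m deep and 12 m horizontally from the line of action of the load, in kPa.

Δσ_z ≈ 0.472 kPa

Boussinesq vertical stress below a point load on an elastic half-space:
Δσ_z = 3P/(2πz²) · [1 + (r/z)²]^(−5/2)
r/z = 12/5.8 = 2.069; [1+(r/z)²]^(−5/2) = 0.015606.
Δσ_z = 3×2130/(2π×5.8²) × 0.015606 = 30.232 × 0.015606 = 0.4718 kPa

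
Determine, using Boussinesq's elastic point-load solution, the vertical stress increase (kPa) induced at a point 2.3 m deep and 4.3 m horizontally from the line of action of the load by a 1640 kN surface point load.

Boussinesq vertical stress below a point load on an elastic half-space:
Δσ_z = 3P/(2πz²) · [1 + (r/z)²]^(−5/2)
r/z = 4.3/2.3 = 1.8696; [1+(r/z)²]^(−5/2) = 0.02334.
Δσ_z = 3×1640/(2π×2.3²) × 0.02334 = 148.02 × 0.02334 = 3.455 kPa

Δσ_z ≈ 3.45 kPa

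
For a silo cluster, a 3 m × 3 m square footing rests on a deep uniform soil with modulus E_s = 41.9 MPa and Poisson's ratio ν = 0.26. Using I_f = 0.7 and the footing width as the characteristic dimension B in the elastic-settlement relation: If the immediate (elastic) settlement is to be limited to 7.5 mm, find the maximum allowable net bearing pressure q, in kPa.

E_s = 41.9 MPa = 41900 kPa.
S_e = q·B·(1−ν²)/E_s · I_f  ⇒  q = S_e·E_s / (B·(1−ν²)·I_f).
q = 0.0075 × 41900 / (3 × 0.9324 × 0.7) = 160.5 kPa

q ≈ 160 kPa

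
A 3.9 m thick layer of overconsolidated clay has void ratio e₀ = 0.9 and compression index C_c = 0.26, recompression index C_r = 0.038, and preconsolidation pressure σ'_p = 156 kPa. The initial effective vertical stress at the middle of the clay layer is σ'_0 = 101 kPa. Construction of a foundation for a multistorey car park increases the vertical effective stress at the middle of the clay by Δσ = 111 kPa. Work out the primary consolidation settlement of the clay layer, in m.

S_c ≈ 0.0858 m

Final effective stress: σ'_f = 101 + 111 = 212 kPa.
σ'_f = 212 > σ'_p = 156 kPa, so the stress path crosses the preconsolidation pressure — recompression up to σ'_p, then virgin compression beyond:
S_c = H/(1+e₀)·[C_r·log₁₀(σ'_p/σ'_0) + C_c·log₁₀(σ'_f/σ'_p)]
    = 3.9/1.9 × [0.038×log₁₀(156/101) + 0.26×log₁₀(212/156)]
    = 2.0526 × [0.0071745 + 0.034635] = 0.08582 m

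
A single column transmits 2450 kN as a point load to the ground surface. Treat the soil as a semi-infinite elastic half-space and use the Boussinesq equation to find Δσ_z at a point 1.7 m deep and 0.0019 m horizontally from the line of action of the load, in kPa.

Boussinesq vertical stress below a point load on an elastic half-space:
Δσ_z = 3P/(2πz²) · [1 + (r/z)²]^(−5/2)
r/z = 0.0019/1.7 = 0.0011176; [1+(r/z)²]^(−5/2) = 1.
Δσ_z = 3×2450/(2π×1.7²) × 1 = 404.77 × 1 = 404.8 kPa

Δσ_z ≈ 405 kPa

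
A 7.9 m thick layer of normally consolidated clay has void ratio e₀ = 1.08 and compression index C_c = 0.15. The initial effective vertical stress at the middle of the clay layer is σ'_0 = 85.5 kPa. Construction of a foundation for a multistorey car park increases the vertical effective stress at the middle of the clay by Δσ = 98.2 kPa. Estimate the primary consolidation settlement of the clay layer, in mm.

S_c ≈ 189 mm

Final effective stress: σ'_f = σ'_0 + Δσ = 85.5 + 98.2 = 183.7 kPa.
Normally consolidated clay, so the full stress increment lies on the virgin compression line:
S_c = C_c·H/(1+e₀)·log₁₀(σ'_f/σ'_0) = 0.15×7.9/(1+1.08)×log₁₀(183.7/85.5)
    = 0.56971 × 0.33214 = 0.1892 m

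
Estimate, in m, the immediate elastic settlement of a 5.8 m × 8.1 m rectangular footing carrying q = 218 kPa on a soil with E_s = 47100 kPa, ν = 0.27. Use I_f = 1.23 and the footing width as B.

S_e ≈ 0.0306 m

Immediate (elastic) settlement: S_e = q·B·(1−ν²)/E_s · I_f.
S_e = 218 × 5.8 × (1 − 0.27²) / 47100 × 1.23
    = 218 × 5.8 × 0.9271 / 47100 × 1.23
    = 0.03061 m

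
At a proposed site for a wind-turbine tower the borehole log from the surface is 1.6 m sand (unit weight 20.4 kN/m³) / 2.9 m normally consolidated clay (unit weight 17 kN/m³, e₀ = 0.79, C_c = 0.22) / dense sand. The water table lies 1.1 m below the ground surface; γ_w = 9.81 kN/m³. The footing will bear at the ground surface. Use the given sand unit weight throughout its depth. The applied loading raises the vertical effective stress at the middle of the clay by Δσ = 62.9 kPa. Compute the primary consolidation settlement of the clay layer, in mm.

S_c ≈ 151 mm

Mid-depth of clay below the ground surface: z = 1.6 + 2.9/2 = 3.05 m.
Total vertical stress at mid-clay: σ_v = 20.4×1.6 + 17×1.45 = 57.29 kPa.
Pore pressure: u = 9.81×(3.05 − 1.1) = 19.13 kPa.
Initial effective stress: σ'_0 = σ_v − u = 57.29 − 19.13 = 38.16 kPa.
Final effective stress: σ'_f = σ'_0 + Δσ = 38.16 + 62.9 = 101.06 kPa.
Normally consolidated clay, so the full stress increment lies on the virgin compression line:
S_c = C_c·H/(1+e₀)·log₁₀(σ'_f/σ'_0) = 0.22×2.9/(1+0.79)×log₁₀(101.06/38.16)
    = 0.35642 × 0.42297 = 0.1508 m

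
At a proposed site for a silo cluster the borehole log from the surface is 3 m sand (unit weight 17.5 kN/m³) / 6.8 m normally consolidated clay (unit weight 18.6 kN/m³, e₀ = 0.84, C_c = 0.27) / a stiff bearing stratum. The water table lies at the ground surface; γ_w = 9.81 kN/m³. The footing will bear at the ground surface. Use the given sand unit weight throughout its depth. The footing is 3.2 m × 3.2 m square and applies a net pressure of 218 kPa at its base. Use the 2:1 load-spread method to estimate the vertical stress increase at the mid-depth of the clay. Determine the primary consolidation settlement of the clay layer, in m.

Mid-depth of clay below the ground surface: z = 3 + 6.8/2 = 6.4 m.
Total vertical stress at mid-clay: σ_v = 17.5×3 + 18.6×3.4 = 115.74 kPa.
Pore pressure: u = 9.81×(6.4 − 0) = 62.784 kPa.
Initial effective stress: σ'_0 = σ_v − u = 115.74 − 62.784 = 52.956 kPa.
Stress increase at mid-clay by the 2:1 spreading method:
Δσ = qBL/((B+z)(L+z)) = 218×3.2×3.2/((3.2+6.4)(3.2+6.4)) = 24.222 kPa
Final effective stress: σ'_f = σ'_0 + Δσ = 52.956 + 24.222 = 77.178 kPa.
Normally consolidated clay, so the full stress increment lies on the virgin compression line:
S_c = C_c·H/(1+e₀)·log₁₀(σ'_f/σ'_0) = 0.27×6.8/(1+0.84)×log₁₀(77.178/52.956)
    = 0.99783 × 0.16358 = 0.1632 m

S_c ≈ 0.163 m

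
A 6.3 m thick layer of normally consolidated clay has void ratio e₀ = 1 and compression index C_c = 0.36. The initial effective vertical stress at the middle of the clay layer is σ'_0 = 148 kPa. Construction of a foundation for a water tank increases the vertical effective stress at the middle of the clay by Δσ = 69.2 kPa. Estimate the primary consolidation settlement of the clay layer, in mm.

Final effective stress: σ'_f = σ'_0 + Δσ = 148 + 69.2 = 217.2 kPa.
Normally consolidated clay, so the full stress increment lies on the virgin compression line:
S_c = C_c·H/(1+e₀)·log₁₀(σ'_f/σ'_0) = 0.36×6.3/(1+1)×log₁₀(217.2/148)
    = 1.134 × 0.1666 = 0.1889 m

S_c ≈ 189 mm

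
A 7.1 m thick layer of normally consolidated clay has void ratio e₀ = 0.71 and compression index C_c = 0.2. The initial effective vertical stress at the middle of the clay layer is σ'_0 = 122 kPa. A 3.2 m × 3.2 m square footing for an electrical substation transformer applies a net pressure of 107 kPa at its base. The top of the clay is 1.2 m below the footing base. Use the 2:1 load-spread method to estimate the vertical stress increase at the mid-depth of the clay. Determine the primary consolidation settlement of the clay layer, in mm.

Mid-depth of clay below the footing base: z = 1.2 + 7.1/2 = 4.75 m.
Stress increase at mid-clay by the 2:1 spreading method:
Δσ = qBL/((B+z)(L+z)) = 107×3.2×3.2/((3.2+4.75)(3.2+4.75)) = 17.336 kPa
Final effective stress: σ'_f = σ'_0 + Δσ = 122 + 17.336 = 139.34 kPa.
Normally consolidated clay, so the full stress increment lies on the virgin compression line:
S_c = C_c·H/(1+e₀)·log₁₀(σ'_f/σ'_0) = 0.2×7.1/(1+0.71)×log₁₀(139.34/122)
    = 0.83041 × 0.057716 = 0.04793 m

S_c ≈ 47.9 mm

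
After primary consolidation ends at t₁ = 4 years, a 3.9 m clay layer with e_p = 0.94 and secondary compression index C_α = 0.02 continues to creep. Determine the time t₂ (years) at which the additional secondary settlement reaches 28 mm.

S_s = C_α·H/(1+e_p)·log₁₀(t₂/t₁) ⇒ log₁₀(t₂/t₁) = S_s·(1+e_p)/(C_α·H).
log₁₀(t₂/t₁) = 0.028 × (1+0.94) / (0.02×3.9) = 0.6964
t₂ = t₁ × 10^0.6964 = 4 × 4.971 = 19.88 years

t₂ ≈ 19.9 years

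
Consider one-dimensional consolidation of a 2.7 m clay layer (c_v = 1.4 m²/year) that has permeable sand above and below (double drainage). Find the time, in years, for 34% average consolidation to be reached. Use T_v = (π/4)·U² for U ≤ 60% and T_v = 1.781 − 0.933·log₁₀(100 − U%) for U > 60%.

Drainage path length: H_d = H/2 = 1.35 m (double drainage).
U ≤ 60%: T_v = (π/4)·U² = (π/4)×0.34² = 0.090792.
t = T_v·H_d²/c_v = 0.090792×1.35²/1.4 = 0.1182 years.

t ≈ 0.118 years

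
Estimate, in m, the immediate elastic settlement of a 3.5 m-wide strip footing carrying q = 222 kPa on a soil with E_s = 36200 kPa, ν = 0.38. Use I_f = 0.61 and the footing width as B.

S_e ≈ 0.0112 m

Immediate (elastic) settlement: S_e = q·B·(1−ν²)/E_s · I_f.
S_e = 222 × 3.5 × (1 − 0.38²) / 36200 × 0.61
    = 222 × 3.5 × 0.8556 / 36200 × 0.61
    = 0.0112 m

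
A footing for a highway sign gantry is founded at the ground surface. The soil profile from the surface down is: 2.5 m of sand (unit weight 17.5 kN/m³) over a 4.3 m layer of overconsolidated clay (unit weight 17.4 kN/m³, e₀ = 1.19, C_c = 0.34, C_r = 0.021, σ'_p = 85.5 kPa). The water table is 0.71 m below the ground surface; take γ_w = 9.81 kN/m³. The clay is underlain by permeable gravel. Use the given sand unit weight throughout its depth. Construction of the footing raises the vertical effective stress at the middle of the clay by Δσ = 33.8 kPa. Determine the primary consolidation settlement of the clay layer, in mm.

S_c ≈ 10.5 mm

Mid-depth of clay below the ground surface: z = 2.5 + 4.3/2 = 4.65 m.
Total vertical stress at mid-clay: σ_v = 17.5×2.5 + 17.4×2.15 = 81.16 kPa.
Pore pressure: u = 9.81×(4.65 − 0.71) = 38.651 kPa.
Initial effective stress: σ'_0 = σ_v − u = 81.16 − 38.651 = 42.509 kPa.
Final effective stress: σ'_f = 42.509 + 33.8 = 76.309 kPa.
σ'_f = 76.309 ≤ σ'_p = 85.5 kPa, so the clay remains overconsolidated and only the recompression index applies:
S_c = C_r·H/(1+e₀)·log₁₀(σ'_f/σ'_0) = 0.021×4.3/2.19×log₁₀(76.309/42.509)
    = 0.041234 × 0.25409 = 0.01048 m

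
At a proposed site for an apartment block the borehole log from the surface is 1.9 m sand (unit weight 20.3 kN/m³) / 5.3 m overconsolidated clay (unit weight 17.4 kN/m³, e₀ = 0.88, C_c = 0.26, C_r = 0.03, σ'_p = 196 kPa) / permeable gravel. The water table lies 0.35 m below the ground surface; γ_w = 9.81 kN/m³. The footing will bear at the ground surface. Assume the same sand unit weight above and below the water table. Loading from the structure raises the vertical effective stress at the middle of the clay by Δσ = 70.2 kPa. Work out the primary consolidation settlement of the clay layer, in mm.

S_c ≈ 35.3 mm

Mid-depth of clay below the ground surface: z = 1.9 + 5.3/2 = 4.55 m.
Total vertical stress at mid-clay: σ_v = 20.3×1.9 + 17.4×2.65 = 84.68 kPa.
Pore pressure: u = 9.81×(4.55 − 0.35) = 41.202 kPa.
Initial effective stress: σ'_0 = σ_v − u = 84.68 − 41.202 = 43.478 kPa.
Final effective stress: σ'_f = 43.478 + 70.2 = 113.68 kPa.
σ'_f = 113.68 ≤ σ'_p = 196 kPa, so the clay remains overconsolidated and only the recompression index applies:
S_c = C_r·H/(1+e₀)·log₁₀(σ'_f/σ'_0) = 0.03×5.3/1.88×log₁₀(113.68/43.478)
    = 0.084573 × 0.41741 = 0.0353 m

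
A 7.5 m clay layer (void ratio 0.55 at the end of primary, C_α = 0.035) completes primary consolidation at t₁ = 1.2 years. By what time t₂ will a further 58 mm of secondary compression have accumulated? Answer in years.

t₂ ≈ 2.64 years

S_s = C_α·H/(1+e_p)·log₁₀(t₂/t₁) ⇒ log₁₀(t₂/t₁) = S_s·(1+e_p)/(C_α·H).
log₁₀(t₂/t₁) = 0.058 × (1+0.55) / (0.035×7.5) = 0.3425
t₂ = t₁ × 10^0.3425 = 1.2 × 2.2 = 2.64 years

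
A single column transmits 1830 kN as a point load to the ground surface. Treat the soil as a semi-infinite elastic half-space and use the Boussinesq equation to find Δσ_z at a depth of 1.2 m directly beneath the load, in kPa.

Boussinesq vertical stress below a point load on an elastic half-space:
Δσ_z = 3P/(2πz²) · [1 + (r/z)²]^(−5/2)
r/z = 0/1.2 = 0; [1+(r/z)²]^(−5/2) = 1.
Δσ_z = 3×1830/(2π×1.2²) × 1 = 606.78 × 1 = 606.8 kPa

Δσ_z ≈ 607 kPa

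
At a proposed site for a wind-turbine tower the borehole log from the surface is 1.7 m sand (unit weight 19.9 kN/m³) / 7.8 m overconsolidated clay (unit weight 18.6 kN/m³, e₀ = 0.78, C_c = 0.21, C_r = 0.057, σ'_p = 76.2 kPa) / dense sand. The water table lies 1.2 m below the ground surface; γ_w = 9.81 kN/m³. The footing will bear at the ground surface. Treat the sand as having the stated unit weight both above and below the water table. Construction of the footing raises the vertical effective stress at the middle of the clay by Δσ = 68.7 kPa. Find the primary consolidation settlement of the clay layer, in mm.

Mid-depth of clay below the ground surface: z = 1.7 + 7.8/2 = 5.6 m.
Total vertical stress at mid-clay: σ_v = 19.9×1.7 + 18.6×3.9 = 106.37 kPa.
Pore pressure: u = 9.81×(5.6 − 1.2) = 43.164 kPa.
Initial effective stress: σ'_0 = σ_v − u = 106.37 − 43.164 = 63.206 kPa.
Final effective stress: σ'_f = 63.206 + 68.7 = 131.91 kPa.
σ'_f = 131.91 > σ'_p = 76.2 kPa, so the stress path crosses the preconsolidation pressure — recompression up to σ'_p, then virgin compression beyond:
S_c = H/(1+e₀)·[C_r·log₁₀(σ'_p/σ'_0) + C_c·log₁₀(σ'_f/σ'_p)]
    = 7.8/1.78 × [0.057×log₁₀(76.2/63.206) + 0.21×log₁₀(131.91/76.2)]
    = 4.382 × [0.0046282 + 0.050048] = 0.2396 m

S_c ≈ 240 mm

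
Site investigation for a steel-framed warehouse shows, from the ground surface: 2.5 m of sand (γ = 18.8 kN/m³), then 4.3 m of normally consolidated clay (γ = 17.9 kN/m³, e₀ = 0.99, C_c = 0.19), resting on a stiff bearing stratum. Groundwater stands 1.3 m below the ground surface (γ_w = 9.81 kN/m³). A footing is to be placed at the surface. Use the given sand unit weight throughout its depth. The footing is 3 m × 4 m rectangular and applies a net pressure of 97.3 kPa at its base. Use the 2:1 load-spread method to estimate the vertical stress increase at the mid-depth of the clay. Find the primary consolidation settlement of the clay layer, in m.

Mid-depth of clay below the ground surface: z = 2.5 + 4.3/2 = 4.65 m.
Total vertical stress at mid-clay: σ_v = 18.8×2.5 + 17.9×2.15 = 85.485 kPa.
Pore pressure: u = 9.81×(4.65 − 1.3) = 32.864 kPa.
Initial effective stress: σ'_0 = σ_v − u = 85.485 − 32.864 = 52.621 kPa.
Stress increase at mid-clay by the 2:1 spreading method:
Δσ = qBL/((B+z)(L+z)) = 97.3×3×4/((3+4.65)(4+4.65)) = 17.645 kPa
Final effective stress: σ'_f = σ'_0 + Δσ = 52.621 + 17.645 = 70.266 kPa.
Normally consolidated clay, so the full stress increment lies on the virgin compression line:
S_c = C_c·H/(1+e₀)·log₁₀(σ'_f/σ'_0) = 0.19×4.3/(1+0.99)×log₁₀(70.266/52.621)
    = 0.41055 × 0.12559 = 0.05156 m

S_c ≈ 0.0516 m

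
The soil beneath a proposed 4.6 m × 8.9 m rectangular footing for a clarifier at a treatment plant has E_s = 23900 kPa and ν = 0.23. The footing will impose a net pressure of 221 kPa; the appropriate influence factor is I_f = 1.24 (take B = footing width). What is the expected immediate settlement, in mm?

Immediate (elastic) settlement: S_e = q·B·(1−ν²)/E_s · I_f.
S_e = 221 × 4.6 × (1 − 0.23²) / 23900 × 1.24
    = 221 × 4.6 × 0.9471 / 23900 × 1.24
    = 0.04995 m = 49.95 mm

S_e ≈ 50 mm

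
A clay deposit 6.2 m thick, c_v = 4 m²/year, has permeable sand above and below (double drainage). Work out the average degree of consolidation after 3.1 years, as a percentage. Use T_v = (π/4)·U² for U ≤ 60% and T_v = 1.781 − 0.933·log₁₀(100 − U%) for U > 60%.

U ≈ 96.6 %

Drainage path length: H_d = H/2 = 3.1 m (double drainage).
T_v = c_v·t/H_d² = 4×3.1/3.1² = 1.2903.
T_v = 1.2903 corresponds to the U > 60% branch:
U = 1 − 10^((1.781 − T_v)/0.933)/100 = 0.9664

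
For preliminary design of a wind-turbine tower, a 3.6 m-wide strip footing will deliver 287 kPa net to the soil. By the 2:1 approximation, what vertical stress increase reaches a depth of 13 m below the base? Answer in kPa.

By the 2:1 method the load spreads at 1 horizontal : 2 vertical, so at depth z the loaded area has grown by z in each plan dimension:
Δσ = qB/(B+z) = 287×3.6/(3.6+13) = 62.241 kPa

Δσ_z ≈ 62.2 kPa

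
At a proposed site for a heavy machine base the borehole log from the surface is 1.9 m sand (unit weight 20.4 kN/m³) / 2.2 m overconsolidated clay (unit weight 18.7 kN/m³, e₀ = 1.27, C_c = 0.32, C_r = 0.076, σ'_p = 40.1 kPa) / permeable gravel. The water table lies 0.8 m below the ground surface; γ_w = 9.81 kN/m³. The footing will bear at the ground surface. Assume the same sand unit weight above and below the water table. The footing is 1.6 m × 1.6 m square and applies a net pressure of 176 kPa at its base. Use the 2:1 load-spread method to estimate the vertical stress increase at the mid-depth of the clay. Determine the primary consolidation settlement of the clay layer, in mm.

S_c ≈ 54 mm

Mid-depth of clay below the ground surface: z = 1.9 + 2.2/2 = 3 m.
Total vertical stress at mid-clay: σ_v = 20.4×1.9 + 18.7×1.1 = 59.33 kPa.
Pore pressure: u = 9.81×(3 − 0.8) = 21.582 kPa.
Initial effective stress: σ'_0 = σ_v − u = 59.33 − 21.582 = 37.748 kPa.
Stress increase at mid-clay by the 2:1 spreading method:
Δσ = qBL/((B+z)(L+z)) = 176×1.6×1.6/((1.6+3)(1.6+3)) = 21.293 kPa
Final effective stress: σ'_f = 37.748 + 21.293 = 59.041 kPa.
σ'_f = 59.041 > σ'_p = 40.1 kPa, so the stress path crosses the preconsolidation pressure — recompression up to σ'_p, then virgin compression beyond:
S_c = H/(1+e₀)·[C_r·log₁₀(σ'_p/σ'_0) + C_c·log₁₀(σ'_f/σ'_p)]
    = 2.2/2.27 × [0.076×log₁₀(40.1/37.748) + 0.32×log₁₀(59.041/40.1)]
    = 0.96916 × [0.001995 + 0.053763] = 0.05404 m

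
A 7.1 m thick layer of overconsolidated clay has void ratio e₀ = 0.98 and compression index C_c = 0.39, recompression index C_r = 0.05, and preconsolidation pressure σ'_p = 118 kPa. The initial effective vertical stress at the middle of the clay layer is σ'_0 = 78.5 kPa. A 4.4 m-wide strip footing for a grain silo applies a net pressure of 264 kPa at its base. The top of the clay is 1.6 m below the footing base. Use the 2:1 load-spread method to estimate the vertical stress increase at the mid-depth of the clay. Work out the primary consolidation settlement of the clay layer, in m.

S_c ≈ 0.353 m

Mid-depth of clay below the footing base: z = 1.6 + 7.1/2 = 5.15 m.
Stress increase at mid-clay by the 2:1 spreading method:
Δσ = qB/(B+z) = 264×4.4/(4.4+5.15) = 121.63 kPa
Final effective stress: σ'_f = 78.5 + 121.63 = 200.13 kPa.
σ'_f = 200.13 > σ'_p = 118 kPa, so the stress path crosses the preconsolidation pressure — recompression up to σ'_p, then virgin compression beyond:
S_c = H/(1+e₀)·[C_r·log₁₀(σ'_p/σ'_0) + C_c·log₁₀(σ'_f/σ'_p)]
    = 7.1/1.98 × [0.05×log₁₀(118/78.5) + 0.39×log₁₀(200.13/118)]
    = 3.5859 × [0.0088506 + 0.089478] = 0.3526 m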